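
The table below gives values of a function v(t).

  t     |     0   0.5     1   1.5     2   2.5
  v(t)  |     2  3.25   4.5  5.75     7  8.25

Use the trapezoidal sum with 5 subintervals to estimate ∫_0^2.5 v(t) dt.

Δt = 0.5.
T_5 = (0.5/2)·[2 + 2·3.25 + 2·4.5 + 2·5.75 + 2·7 + 8.25] = 12.8125.

12.8125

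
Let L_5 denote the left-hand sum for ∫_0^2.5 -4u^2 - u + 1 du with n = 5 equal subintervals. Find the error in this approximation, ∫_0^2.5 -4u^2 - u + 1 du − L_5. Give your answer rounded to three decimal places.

-6.458

Exact integral: ∫_0^2.5 f(u) du ≈ -21.45833.
L_5 = -15.
Error ≈ -21.45833 − (-15) ≈ -6.458.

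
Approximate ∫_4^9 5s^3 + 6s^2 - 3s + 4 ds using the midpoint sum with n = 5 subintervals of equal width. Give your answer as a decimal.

Δs = (9 − 4)/5 = 1.
Midpoints: 4.5, 5.5, 6.5, 7.5, 8.5.
f(4.5) = 567.625, f(5.5) = 1000.875, f(6.5) = 1611.125, f(7.5) = 2428.375, f(8.5) = 3482.625.
Sum = Δs · [f(4.5) + f(5.5) + f(6.5) + f(7.5) + f(8.5)].
Sum = 9090.625.

9090.625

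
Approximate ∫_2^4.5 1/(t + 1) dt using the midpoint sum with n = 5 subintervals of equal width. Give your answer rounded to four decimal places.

Δt = (4.5 − 2)/5 = 0.5.
Midpoints: 2.25, 2.75, 3.25, 3.75, 4.25.
f(2.25) = 4/13, f(2.75) = 4/15, f(3.25) = 4/17, f(3.75) = 4/19, f(4.25) = 4/21.
Sum = Δt · [f(2.25) + f(2.75) + f(3.25) + f(3.75) + f(4.25)].
Sum ≈ 0.6053.

0.6053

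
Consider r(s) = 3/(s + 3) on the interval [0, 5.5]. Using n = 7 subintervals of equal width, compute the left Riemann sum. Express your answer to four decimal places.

3.3935

Δs = (5.5 − 0)/7 = 11/14.
Left endpoints: 0, 11/14, 11/7, 33/14, 22/7, 55/14, 33/7.
r(0) = 1, r(11/14) = 42/53, r(11/7) = 0.65625, r(33/14) = 0.56, r(22/7) = 21/43, r(55/14) = 42/97, r(33/7) = 7/18.
Sum = Δs · [r(0) + r(11/14) + r(11/7) + ...].
Sum ≈ 3.3935.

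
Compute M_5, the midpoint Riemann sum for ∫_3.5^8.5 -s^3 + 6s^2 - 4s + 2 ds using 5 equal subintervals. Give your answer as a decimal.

Δs = (8.5 − 3.5)/5 = 1.
Midpoints: 4, 5, 6, 7, 8.
f(4) = 18, f(5) = 7, f(6) = -22, f(7) = -75, f(8) = -158.
Sum = Δs · [f(4) + f(5) + f(6) + f(7) + f(8)].
Sum = -230.

-230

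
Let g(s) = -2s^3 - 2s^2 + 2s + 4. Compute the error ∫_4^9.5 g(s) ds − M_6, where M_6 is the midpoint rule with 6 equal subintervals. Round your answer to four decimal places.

Exact integral: ∫_4^9.5 g(s) ds ≈ -4377.197917.
M_6 ≈ -4360.830006.
Error ≈ -4377.197917 − (-4360.830006) ≈ -16.3679.

-16.3679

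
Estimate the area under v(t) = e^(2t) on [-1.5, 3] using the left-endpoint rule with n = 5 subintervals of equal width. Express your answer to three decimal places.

Δt = (3 − (-1.5))/5 = 0.9.
Left endpoints: -1.5, -0.6, 0.3, 1.2, 2.1.
v(-1.5) ≈ 0.050, v(-0.6) ≈ 0.301, v(0.3) ≈ 1.822, v(1.2) ≈ 11.023, v(2.1) ≈ 66.686.
Sum = Δt · [v(-1.5) + v(-0.6) + v(0.3) + v(1.2) + v(2.1)].
Sum ≈ 71.894.

71.894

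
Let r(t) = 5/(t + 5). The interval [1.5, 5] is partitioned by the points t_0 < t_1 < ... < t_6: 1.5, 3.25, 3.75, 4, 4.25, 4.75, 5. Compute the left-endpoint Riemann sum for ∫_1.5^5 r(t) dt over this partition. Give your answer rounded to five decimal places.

Subinterval widths: 1.75, 0.5, 0.25, 0.25, 0.5, 0.25.
Left endpoints: 1.5, 3.25, 3.75, 4, 4.25, 4.75.
r(1.5) = 10/13, r(3.25) = 20/33, r(3.75) = 4/7, r(4) = 5/9, r(4.25) = 20/37, r(4.75) = 20/39.
Sum = Σ Δt_i · r(t_i).
Sum ≈ 2.32941.

2.32941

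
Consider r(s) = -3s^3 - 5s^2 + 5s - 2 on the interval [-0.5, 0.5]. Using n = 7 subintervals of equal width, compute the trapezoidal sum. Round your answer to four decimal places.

Δs = (0.5 − (-0.5))/7 = 1/7.
r(-0.5) = -5.375, r(-5/14) = -11763/2744, r(-3/14) = -8977/2744, r(-1/14) = -6535/2744, r(1/14) = -4581/2744, r(3/14) = -3259/2744, r(5/14) = -2713/2744, r(0.5) = -1.125.
T_7 = (Δs/2)·[r(s_0) + 2r(s_1) + ... + 2r(s_{6}) + r(s_7)].
Sum ≈ -2.4337.

-2.4337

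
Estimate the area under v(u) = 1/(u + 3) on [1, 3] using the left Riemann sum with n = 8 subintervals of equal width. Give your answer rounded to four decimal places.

Δu = (3 − 1)/8 = 0.25.
Left endpoints: 1, 1.25, 1.5, 1.75, 2, 2.25, 2.5, 2.75.
v(1) = 0.25, v(1.25) = 4/17, v(1.5) = 2/9, v(1.75) = 4/19, v(2) = 0.2, v(2.25) = 4/21, v(2.5) = 2/11, v(2.75) = 4/23.
Sum = Δu · [v(1) + v(1.25) + v(1.5) + ...].
Sum ≈ 0.4161.

0.4161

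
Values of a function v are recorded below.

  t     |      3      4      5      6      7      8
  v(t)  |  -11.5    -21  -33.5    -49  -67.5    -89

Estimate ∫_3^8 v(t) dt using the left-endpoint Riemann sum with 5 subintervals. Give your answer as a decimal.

Δt = 1.
Sum = 1·[(-11.5) + (-21) + (-33.5) + (-49) + (-67.5)] = -182.5.

-182.5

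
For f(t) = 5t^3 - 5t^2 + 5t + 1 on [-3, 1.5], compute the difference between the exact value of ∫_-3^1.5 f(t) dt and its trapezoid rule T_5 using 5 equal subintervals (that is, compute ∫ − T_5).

Exact integral: ∫_-3^1.5 f(t) dt = -157.921875.
T_5 = -167.79375.
Error = -157.921875 − (-167.79375) = 9.871875.

9.871875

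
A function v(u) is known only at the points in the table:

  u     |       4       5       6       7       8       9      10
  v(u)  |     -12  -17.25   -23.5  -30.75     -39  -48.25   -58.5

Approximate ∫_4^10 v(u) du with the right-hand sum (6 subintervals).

-217.25

Δu = 1.
Sum = 1·[(-17.25) + (-23.5) + (-30.75) + (-39) + (-48.25) + (-58.5)] = -217.25.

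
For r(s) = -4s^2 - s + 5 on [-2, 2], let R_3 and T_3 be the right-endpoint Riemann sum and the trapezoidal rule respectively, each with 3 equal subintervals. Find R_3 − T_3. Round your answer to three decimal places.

-2.667

R_3 ≈ -8.74074.
T_3 ≈ -6.07407.
R_3 − T_3 ≈ -2.667.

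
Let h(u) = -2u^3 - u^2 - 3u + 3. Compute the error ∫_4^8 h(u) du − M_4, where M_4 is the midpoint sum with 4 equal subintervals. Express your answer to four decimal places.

Exact integral: ∫_4^8 h(u) du ≈ -2129.333333.
M_4 = -2117.
Error ≈ -2129.333333 − (-2117) ≈ -12.3333.

-12.3333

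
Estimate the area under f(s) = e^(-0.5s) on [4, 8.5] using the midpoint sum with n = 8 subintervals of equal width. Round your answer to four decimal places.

0.2413

Δs = (8.5 − 4)/8 = 0.5625.
Midpoints: 4.28125, 4.84375, 5.40625, 5.96875, 6.53125, 7.09375, 7.65625, 8.21875.
f(4.28125) ≈ 0.1176, f(4.84375) ≈ 0.0888, f(5.40625) ≈ 0.0670, f(5.96875) ≈ 0.0506, f(6.53125) ≈ 0.0382, f(7.09375) ≈ 0.0288, f(7.65625) ≈ 0.0218, f(8.21875) ≈ 0.0164.
Sum = Δs · [f(4.28125) + f(4.84375) + f(5.40625) + ...].
Sum ≈ 0.2413.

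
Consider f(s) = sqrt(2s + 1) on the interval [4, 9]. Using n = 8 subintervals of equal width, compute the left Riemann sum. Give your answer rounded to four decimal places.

Δs = (9 − 4)/8 = 0.625.
Left endpoints: 4, 4.625, 5.25, 5.875, 6.5, 7.125, 7.75, 8.375.
f(4) ≈ 3.0000, f(4.625) ≈ 3.2016, f(5.25) ≈ 3.3912, f(5.875) ≈ 3.5707, f(6.5) ≈ 3.7417, f(7.125) ≈ 3.9051, f(7.75) ≈ 4.0620, f(8.375) ≈ 4.2131.
Sum = Δs · [f(4) + f(4.625) + f(5.25) + ...].
Sum ≈ 18.1783.

18.1783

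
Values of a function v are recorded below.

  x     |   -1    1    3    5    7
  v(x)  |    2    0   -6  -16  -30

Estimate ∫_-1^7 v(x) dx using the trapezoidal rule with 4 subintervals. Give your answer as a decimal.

-72

Δx = 2.
T_4 = (2/2)·[2 + 2·0 + 2·(-6) + 2·(-16) + (-30)] = -72.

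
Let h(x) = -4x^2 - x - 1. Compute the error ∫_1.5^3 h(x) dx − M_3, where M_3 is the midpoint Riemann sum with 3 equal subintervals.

-0.125

Exact integral: ∫_1.5^3 h(x) dx = -36.375.
M_3 = -36.25.
Error = -36.375 − (-36.25) = -0.125.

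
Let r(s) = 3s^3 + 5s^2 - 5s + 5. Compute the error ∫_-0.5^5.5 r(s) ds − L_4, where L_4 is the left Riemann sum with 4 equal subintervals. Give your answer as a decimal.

Exact integral: ∫_-0.5^5.5 r(s) ds = 918.75.
L_4 = 516.
Error = 918.75 − 516 = 402.75.

402.75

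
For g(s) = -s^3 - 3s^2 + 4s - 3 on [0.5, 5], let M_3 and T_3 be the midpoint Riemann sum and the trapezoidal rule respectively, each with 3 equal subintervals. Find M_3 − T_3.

28.4765625

M_3 = -235.6171875.
T_3 = -264.09375.
M_3 − T_3 = 28.4765625.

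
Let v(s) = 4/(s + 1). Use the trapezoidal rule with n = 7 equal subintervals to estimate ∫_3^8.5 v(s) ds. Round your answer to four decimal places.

Δs = (8.5 − 3)/7 = 11/14.
v(3) = 1, v(53/14) = 56/67, v(32/7) = 28/39, v(75/14) = 56/89, v(43/7) = 0.56, v(97/14) = 56/111, v(54/7) = 28/61, v(8.5) = 8/19.
T_7 = (Δs/2)·[v(s_0) + 2v(s_1) + ... + 2v(s_{6}) + v(s_7)].
Sum ≈ 3.4705.

3.4705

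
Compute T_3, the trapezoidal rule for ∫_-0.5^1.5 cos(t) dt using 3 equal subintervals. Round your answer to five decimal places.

1.42181

Δt = (1.5 − (-0.5))/3 = 2/3.
f(-0.5) ≈ 0.87758, f(1/6) ≈ 0.98614, f(5/6) ≈ 0.67241, f(1.5) ≈ 0.07074.
T_3 = (Δt/2)·[f(t_0) + 2f(t_1) + 2f(t_2) + f(t_3)].
Sum ≈ 1.42181.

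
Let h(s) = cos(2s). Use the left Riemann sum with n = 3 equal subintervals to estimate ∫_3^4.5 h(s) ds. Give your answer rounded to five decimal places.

0.78429

Δs = (4.5 − 3)/3 = 0.5.
Left endpoints: 3, 3.5, 4.
h(3) ≈ 0.96017, h(3.5) ≈ 0.75390, h(4) ≈ -0.14550.
Sum = Δs · [h(3) + h(3.5) + h(4)].
Sum ≈ 0.78429.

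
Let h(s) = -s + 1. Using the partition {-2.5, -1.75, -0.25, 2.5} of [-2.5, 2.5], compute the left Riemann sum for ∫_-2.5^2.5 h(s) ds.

Subinterval widths: 0.75, 1.5, 2.75.
Left endpoints: -2.5, -1.75, -0.25.
h(-2.5) = 3.5, h(-1.75) = 2.75, h(-0.25) = 1.25.
Sum = Σ Δs_i · h(s_i).
Sum = 10.1875.

10.1875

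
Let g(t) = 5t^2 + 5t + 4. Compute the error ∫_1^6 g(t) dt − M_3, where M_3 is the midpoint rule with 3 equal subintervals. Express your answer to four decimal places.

Exact integral: ∫_1^6 g(t) dt ≈ 465.833333.
M_3 ≈ 460.046296.
Error ≈ 465.833333 − 460.046296 ≈ 5.7870.

5.7870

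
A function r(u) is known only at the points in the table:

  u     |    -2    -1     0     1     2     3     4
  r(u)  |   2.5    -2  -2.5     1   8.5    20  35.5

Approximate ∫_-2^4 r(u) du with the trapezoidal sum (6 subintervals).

Δu = 1.
T_6 = (1/2)·[2.5 + 2·(-2) + 2·(-2.5) + 2·1 + 2·8.5 + 2·20 + 35.5] = 44.

44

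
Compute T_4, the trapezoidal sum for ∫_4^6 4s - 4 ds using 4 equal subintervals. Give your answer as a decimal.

Δs = (6 − 4)/4 = 0.5.
f(4) = 12, f(4.5) = 14, f(5) = 16, f(5.5) = 18, f(6) = 20.
T_4 = (Δs/2)·[f(s_0) + 2f(s_1) + 2f(s_2) + 2f(s_3) + f(s_4)].
Sum = 32.

32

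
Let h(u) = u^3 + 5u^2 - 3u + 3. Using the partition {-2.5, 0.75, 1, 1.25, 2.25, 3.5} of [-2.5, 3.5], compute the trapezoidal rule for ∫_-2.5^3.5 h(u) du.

154.0234375

Subinterval widths: 3.25, 0.25, 0.25, 1, 1.25.
h(-2.5) = 26.125, h(0.75) = 3.984375, h(1) = 6, h(1.25) = 9.015625, h(2.25) = 32.953125, h(3.5) = 96.625.
On each subinterval the trapezoid contributes (Δu_i/2)·[h(u_{i-1}) + h(u_i)].
Sum = 154.0234375.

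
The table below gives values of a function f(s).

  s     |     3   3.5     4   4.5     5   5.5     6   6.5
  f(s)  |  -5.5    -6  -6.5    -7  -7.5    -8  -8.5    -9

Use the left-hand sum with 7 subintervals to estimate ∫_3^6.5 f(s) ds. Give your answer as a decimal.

-24.5

Δs = 0.5.
Sum = 0.5·[(-5.5) + (-6) + (-6.5) + (-7) + (-7.5) + (-8) + (-8.5)] = -24.5.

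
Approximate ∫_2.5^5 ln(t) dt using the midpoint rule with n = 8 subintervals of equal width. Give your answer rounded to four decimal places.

Δt = (5 − 2.5)/8 = 0.3125.
Midpoints: 2.65625, 2.96875, 3.28125, 3.59375, 3.90625, 4.21875, 4.53125, 4.84375.
f(2.65625) ≈ 0.9769, f(2.96875) ≈ 1.0881, f(3.28125) ≈ 1.1882, f(3.59375) ≈ 1.2792, f(3.90625) ≈ 1.3626, f(4.21875) ≈ 1.4395, f(4.53125) ≈ 1.5110, f(4.84375) ≈ 1.5777.
Sum = Δt · [f(2.65625) + f(2.96875) + f(3.28125) + ...].
Sum ≈ 3.2573.

3.2573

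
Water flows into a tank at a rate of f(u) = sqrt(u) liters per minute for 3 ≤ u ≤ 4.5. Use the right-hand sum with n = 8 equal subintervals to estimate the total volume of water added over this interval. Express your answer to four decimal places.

2.9362

Δu = (4.5 − 3)/8 = 0.1875.
Right endpoints: 3.1875, 3.375, 3.5625, 3.75, 3.9375, 4.125, 4.3125, 4.5.
f(3.1875) ≈ 1.7854, f(3.375) ≈ 1.8371, f(3.5625) ≈ 1.8875, f(3.75) ≈ 1.9365, f(3.9375) ≈ 1.9843, f(4.125) ≈ 2.0310, f(4.3125) ≈ 2.0767, f(4.5) ≈ 2.1213.
Sum = Δu · [f(3.1875) + f(3.375) + f(3.5625) + ...].
Sum ≈ 2.9362.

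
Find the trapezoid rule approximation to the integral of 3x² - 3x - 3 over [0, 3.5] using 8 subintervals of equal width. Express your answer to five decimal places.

14.33496

Δx = (3.5 − 0)/8 = 0.4375.
f(0) = -3, f(0.4375) = -3.73828125, f(0.875) = -3.328125, f(1.3125) = -1.76953125, f(1.75) = 0.9375, f(2.1875) = 4.79296875, f(2.625) = 9.796875, f(3.0625) = 15.94921875, f(3.5) = 23.25.
T_8 = (Δx/2)·[f(x_0) + 2f(x_1) + ... + 2f(x_{7}) + f(x_8)].
Sum ≈ 14.33496.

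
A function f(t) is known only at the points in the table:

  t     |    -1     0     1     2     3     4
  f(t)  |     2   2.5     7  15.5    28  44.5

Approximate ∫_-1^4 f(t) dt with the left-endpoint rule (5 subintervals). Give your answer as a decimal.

55

Δt = 1.
Sum = 1·[2 + 2.5 + 7 + 15.5 + 28] = 55.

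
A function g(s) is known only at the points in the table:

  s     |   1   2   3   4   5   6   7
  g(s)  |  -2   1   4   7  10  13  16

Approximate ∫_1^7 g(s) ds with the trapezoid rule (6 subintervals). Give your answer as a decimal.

42

Δs = 1.
T_6 = (1/2)·[(-2) + 2·1 + 2·4 + 2·7 + 2·10 + 2·13 + 16] = 42.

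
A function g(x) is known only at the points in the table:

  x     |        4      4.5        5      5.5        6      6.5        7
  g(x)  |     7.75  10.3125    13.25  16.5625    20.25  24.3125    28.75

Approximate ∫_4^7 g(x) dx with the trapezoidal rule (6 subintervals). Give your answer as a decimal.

51.46875

Δx = 0.5.
T_6 = (0.5/2)·[7.75 + 2·10.3125 + 2·13.25 + 2·16.5625 + 2·20.25 + 2·24.3125 + 28.75] = 51.46875.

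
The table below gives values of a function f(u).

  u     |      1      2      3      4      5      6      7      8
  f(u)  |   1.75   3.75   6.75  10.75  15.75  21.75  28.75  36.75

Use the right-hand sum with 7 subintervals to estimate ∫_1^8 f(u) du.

Δu = 1.
Sum = 1·[3.75 + 6.75 + 10.75 + 15.75 + 21.75 + 28.75 + 36.75] = 124.25.

124.25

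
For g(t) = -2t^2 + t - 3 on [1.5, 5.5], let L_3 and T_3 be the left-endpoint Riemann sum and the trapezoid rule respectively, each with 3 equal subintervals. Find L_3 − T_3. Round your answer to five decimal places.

L_3 ≈ -74.3703704.
T_3 ≈ -109.0370370.
L_3 − T_3 ≈ 34.66667.

34.66667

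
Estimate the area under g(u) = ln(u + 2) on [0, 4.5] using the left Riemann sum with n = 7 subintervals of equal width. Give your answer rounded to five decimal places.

5.88970

Δu = (4.5 − 0)/7 = 9/14.
Left endpoints: 0, 9/14, 9/7, 27/14, 18/7, 45/14, 27/7.
g(0) ≈ 0.69315, g(9/14) ≈ 0.97186, g(9/7) ≈ 1.18958, g(27/14) ≈ 1.36828, g(18/7) ≈ 1.51983, g(45/14) ≈ 1.65140, g(27/7) ≈ 1.76766.
Sum = Δu · [g(0) + g(9/14) + g(9/7) + ...].
Sum ≈ 5.88970.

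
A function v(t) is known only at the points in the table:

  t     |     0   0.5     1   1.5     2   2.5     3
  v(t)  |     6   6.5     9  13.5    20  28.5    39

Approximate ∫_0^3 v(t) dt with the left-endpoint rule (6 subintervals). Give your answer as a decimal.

41.75

Δt = 0.5.
Sum = 0.5·[6 + 6.5 + 9 + 13.5 + 20 + 28.5] = 41.75.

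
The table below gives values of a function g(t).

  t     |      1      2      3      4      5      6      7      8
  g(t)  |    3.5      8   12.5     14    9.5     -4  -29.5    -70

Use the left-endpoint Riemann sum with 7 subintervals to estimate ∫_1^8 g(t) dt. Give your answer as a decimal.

Δt = 1.
Sum = 1·[3.5 + 8 + 12.5 + 14 + 9.5 + (-4) + (-29.5)] = 14.

14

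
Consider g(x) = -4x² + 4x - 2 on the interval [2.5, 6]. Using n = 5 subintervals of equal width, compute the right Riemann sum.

-252.56

Δx = (6 − 2.5)/5 = 0.7.
Right endpoints: 3.2, 3.9, 4.6, 5.3, 6.
g(3.2) = -30.16, g(3.9) = -47.24, g(4.6) = -68.24, g(5.3) = -93.16, g(6) = -122.
Sum = Δx · [g(3.2) + g(3.9) + g(4.6) + g(5.3) + g(6)].
Sum = -252.56.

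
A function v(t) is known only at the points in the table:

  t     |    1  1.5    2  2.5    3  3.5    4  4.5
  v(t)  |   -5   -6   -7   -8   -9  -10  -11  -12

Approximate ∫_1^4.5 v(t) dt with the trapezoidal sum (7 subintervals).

-29.75

Δt = 0.5.
T_7 = (0.5/2)·[(-5) + 2·(-6) + 2·(-7) + 2·(-8) + 2·(-9) + 2·(-10) + 2·(-11) + (-12)] = -29.75.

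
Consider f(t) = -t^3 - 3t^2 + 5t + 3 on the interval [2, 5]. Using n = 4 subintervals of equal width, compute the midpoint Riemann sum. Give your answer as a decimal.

Δt = (5 − 2)/4 = 0.75.
Midpoints: 2.375, 3.125, 3.875, 4.625.
f(2.375) = -7907/512, f(3.125) = -21089/512, f(3.875) = -41399/512, f(4.625) = -70133/512.
Sum = Δt · [f(2.375) + f(3.125) + f(3.875) + f(4.625)].
Sum = -205.8515625.

-205.8515625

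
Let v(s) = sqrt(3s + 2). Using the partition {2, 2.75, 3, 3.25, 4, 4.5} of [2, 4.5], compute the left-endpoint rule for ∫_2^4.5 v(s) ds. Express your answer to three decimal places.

8.193

Subinterval widths: 0.75, 0.25, 0.25, 0.75, 0.5.
Left endpoints: 2, 2.75, 3, 3.25, 4.
v(2) ≈ 2.828, v(2.75) ≈ 3.202, v(3) ≈ 3.317, v(3.25) ≈ 3.428, v(4) ≈ 3.742.
Sum = Σ Δs_i · v(s_i).
Sum ≈ 8.193.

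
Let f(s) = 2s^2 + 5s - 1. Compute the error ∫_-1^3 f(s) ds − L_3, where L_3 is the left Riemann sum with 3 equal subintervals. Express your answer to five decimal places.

21.62963

Exact integral: ∫_-1^3 f(s) ds ≈ 34.6666667.
L_3 ≈ 13.0370370.
Error ≈ 34.6666667 − 13.0370370 ≈ 21.62963.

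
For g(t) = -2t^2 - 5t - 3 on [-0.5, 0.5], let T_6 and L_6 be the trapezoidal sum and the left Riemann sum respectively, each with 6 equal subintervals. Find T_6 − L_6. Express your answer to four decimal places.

-0.4167

T_6 ≈ -3.175926.
L_6 ≈ -2.759259.
T_6 − L_6 ≈ -0.4167.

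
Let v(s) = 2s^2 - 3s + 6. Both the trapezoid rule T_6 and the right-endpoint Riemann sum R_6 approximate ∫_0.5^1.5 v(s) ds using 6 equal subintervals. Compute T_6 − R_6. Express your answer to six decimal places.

-0.083333

T_6 ≈ 5.17592593.
R_6 ≈ 5.25925926.
T_6 − R_6 ≈ -0.083333.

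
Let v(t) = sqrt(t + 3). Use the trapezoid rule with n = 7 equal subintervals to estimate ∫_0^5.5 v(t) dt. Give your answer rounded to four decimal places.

13.0509

Δt = (5.5 − 0)/7 = 11/14.
v(0) ≈ 1.7321, v(11/14) ≈ 1.9457, v(11/7) ≈ 2.1381, v(33/14) ≈ 2.3146, v(22/7) ≈ 2.4785, v(55/14) ≈ 2.6322, v(33/7) ≈ 2.7775, v(5.5) ≈ 2.9155.
T_7 = (Δt/2)·[v(t_0) + 2v(t_1) + ... + 2v(t_{6}) + v(t_7)].
Sum ≈ 13.0509.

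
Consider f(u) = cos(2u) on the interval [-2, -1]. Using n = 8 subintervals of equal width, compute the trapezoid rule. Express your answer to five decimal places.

Δu = (-1 − (-2))/8 = 0.125.
f(-2) ≈ -0.65364, f(-1.875) ≈ -0.82056, f(-1.75) ≈ -0.93646, f(-1.625) ≈ -0.99413, f(-1.5) ≈ -0.98999, f(-1.375) ≈ -0.92430, f(-1.25) ≈ -0.80114, f(-1.125) ≈ -0.62817, f(-1) ≈ -0.41615.
T_8 = (Δu/2)·[f(u_0) + 2f(u_1) + ... + 2f(u_{7}) + f(u_8)].
Sum ≈ -0.82871.

-0.82871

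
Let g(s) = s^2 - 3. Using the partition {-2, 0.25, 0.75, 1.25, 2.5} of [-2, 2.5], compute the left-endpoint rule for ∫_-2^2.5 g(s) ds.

Subinterval widths: 2.25, 0.5, 0.5, 1.25.
Left endpoints: -2, 0.25, 0.75, 1.25.
g(-2) = 1, g(0.25) = -2.9375, g(0.75) = -2.4375, g(1.25) = -1.4375.
Sum = Σ Δs_i · g(s_i).
Sum = -2.234375.

-2.234375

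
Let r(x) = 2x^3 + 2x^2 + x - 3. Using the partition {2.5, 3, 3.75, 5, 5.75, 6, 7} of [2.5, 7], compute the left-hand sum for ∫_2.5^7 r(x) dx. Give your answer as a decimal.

Subinterval widths: 0.5, 0.75, 1.25, 0.75, 0.25, 1.
Left endpoints: 2.5, 3, 3.75, 5, 5.75, 6.
r(2.5) = 43.25, r(3) = 72, r(3.75) = 134.34375, r(5) = 302, r(5.75) = 449.09375, r(6) = 507.
Sum = Σ Δx_i · r(x_i).
Sum = 1089.328125.

1089.328125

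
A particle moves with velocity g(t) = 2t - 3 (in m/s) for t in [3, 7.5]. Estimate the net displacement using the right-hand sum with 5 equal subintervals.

37.8

Δt = (7.5 − 3)/5 = 0.9.
Right endpoints: 3.9, 4.8, 5.7, 6.6, 7.5.
g(3.9) = 4.8, g(4.8) = 6.6, g(5.7) = 8.4, g(6.6) = 10.2, g(7.5) = 12.
Sum = Δt · [g(3.9) + g(4.8) + g(5.7) + g(6.6) + g(7.5)].
Sum = 37.8.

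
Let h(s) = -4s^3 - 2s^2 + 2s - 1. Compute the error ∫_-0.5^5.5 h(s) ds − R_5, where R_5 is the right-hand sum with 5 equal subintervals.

474.48

Exact integral: ∫_-0.5^5.5 h(s) ds = -1002.
R_5 = -1476.48.
Error = -1002 − (-1476.48) = 474.48.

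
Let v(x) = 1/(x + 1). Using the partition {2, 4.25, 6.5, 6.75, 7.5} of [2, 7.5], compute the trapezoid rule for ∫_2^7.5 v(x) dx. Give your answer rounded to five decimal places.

1.07887

Subinterval widths: 2.25, 2.25, 0.25, 0.75.
v(2) = 1/3, v(4.25) = 4/21, v(6.5) = 2/15, v(6.75) = 4/31, v(7.5) = 2/17.
On each subinterval the trapezoid contributes (Δx_i/2)·[v(x_{i-1}) + v(x_i)].
Sum ≈ 1.07887.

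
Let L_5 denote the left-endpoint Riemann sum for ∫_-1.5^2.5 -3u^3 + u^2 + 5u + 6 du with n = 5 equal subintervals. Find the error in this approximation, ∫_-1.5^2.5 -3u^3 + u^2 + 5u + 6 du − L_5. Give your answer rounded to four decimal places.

Exact integral: ∫_-1.5^2.5 f(u) du ≈ 14.833333.
L_5 = 26.54.
Error ≈ 14.833333 − 26.54 ≈ -11.7067.

-11.7067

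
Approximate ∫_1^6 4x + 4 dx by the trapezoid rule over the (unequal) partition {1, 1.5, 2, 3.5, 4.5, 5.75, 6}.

Subinterval widths: 0.5, 0.5, 1.5, 1, 1.25, 0.25.
f(1) = 8, f(1.5) = 10, f(2) = 12, f(3.5) = 18, f(4.5) = 22, f(5.75) = 27, f(6) = 28.
On each subinterval the trapezoid contributes (Δx_i/2)·[f(x_{i-1}) + f(x_i)].
Sum = 90.

90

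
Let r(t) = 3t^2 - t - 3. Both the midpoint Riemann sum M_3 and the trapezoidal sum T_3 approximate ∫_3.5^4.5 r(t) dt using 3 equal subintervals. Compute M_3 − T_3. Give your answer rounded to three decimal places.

-0.083

M_3 ≈ 41.22222.
T_3 ≈ 41.30556.
M_3 − T_3 ≈ -0.083.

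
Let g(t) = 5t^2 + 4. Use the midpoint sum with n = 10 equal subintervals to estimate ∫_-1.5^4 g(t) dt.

133.5984375

Δt = (4 − (-1.5))/10 = 0.55.
Midpoints: -1.225, -0.675, -0.125, 0.425, 0.975, 1.525, 2.075, 2.625, 3.175, 3.725.
g(-1.225) = 11.503125, g(-0.675) = 6.278125, g(-0.125) = 4.078125, g(0.425) = 4.903125, g(0.975) = 8.753125, g(1.525) = 15.628125, g(2.075) = 25.528125, g(2.625) = 38.453125, g(3.175) = 54.403125, g(3.725) = 73.378125.
Sum = Δt · [g(-1.225) + g(-0.675) + g(-0.125) + ...].
Sum = 133.5984375.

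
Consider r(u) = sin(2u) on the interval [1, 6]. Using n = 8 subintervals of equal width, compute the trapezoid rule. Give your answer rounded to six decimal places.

-0.545750

Δu = (6 − 1)/8 = 0.625.
r(1) ≈ 0.909297, r(1.625) ≈ -0.108195, r(2.25) ≈ -0.977530, r(2.875) ≈ -0.508279, r(3.5) ≈ 0.656987, r(4.125) ≈ 0.922604, r(4.75) ≈ -0.075151, r(5.375) ≈ -0.969998, r(6) ≈ -0.536573.
T_8 = (Δu/2)·[r(u_0) + 2r(u_1) + ... + 2r(u_{7}) + r(u_8)].
Sum ≈ -0.545750.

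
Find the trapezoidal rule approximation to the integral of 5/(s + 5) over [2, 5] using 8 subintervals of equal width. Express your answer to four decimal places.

Δs = (5 − 2)/8 = 0.375.
f(2) = 5/7, f(2.375) = 40/59, f(2.75) = 20/31, f(3.125) = 8/13, f(3.5) = 10/17, f(3.875) = 40/71, f(4.25) = 20/37, f(4.625) = 40/77, f(5) = 0.5.
T_8 = (Δs/2)·[f(s_0) + 2f(s_1) + ... + 2f(s_{7}) + f(s_8)].
Sum ≈ 1.7840.

1.7840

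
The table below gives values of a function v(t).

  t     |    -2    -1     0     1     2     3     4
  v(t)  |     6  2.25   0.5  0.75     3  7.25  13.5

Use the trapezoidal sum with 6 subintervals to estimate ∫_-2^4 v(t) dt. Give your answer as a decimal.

23.5

Δt = 1.
T_6 = (1/2)·[6 + 2·2.25 + 2·0.5 + 2·0.75 + 2·3 + 2·7.25 + 13.5] = 23.5.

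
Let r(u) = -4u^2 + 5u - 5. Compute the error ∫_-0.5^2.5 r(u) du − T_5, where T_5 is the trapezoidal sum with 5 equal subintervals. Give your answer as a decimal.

Exact integral: ∫_-0.5^2.5 r(u) du = -21.
T_5 = -21.72.
Error = -21 − (-21.72) = 0.72.

0.72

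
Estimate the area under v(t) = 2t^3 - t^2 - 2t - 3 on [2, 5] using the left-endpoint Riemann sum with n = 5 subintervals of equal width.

Δt = (5 − 2)/5 = 0.6.
Left endpoints: 2, 2.6, 3.2, 3.8, 4.4.
v(2) = 5, v(2.6) = 20.192, v(3.2) = 45.896, v(3.8) = 84.704, v(4.4) = 139.208.
Sum = Δt · [v(2) + v(2.6) + v(3.2) + v(3.8) + v(4.4)].
Sum = 177.

177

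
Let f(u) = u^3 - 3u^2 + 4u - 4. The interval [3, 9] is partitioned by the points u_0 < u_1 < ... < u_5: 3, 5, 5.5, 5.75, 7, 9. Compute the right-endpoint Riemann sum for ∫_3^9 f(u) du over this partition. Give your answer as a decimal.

1517.29296875

Subinterval widths: 2, 0.5, 0.25, 1.25, 2.
Right endpoints: 5, 5.5, 5.75, 7, 9.
f(5) = 66, f(5.5) = 93.625, f(5.75) = 109.921875, f(7) = 220, f(9) = 518.
Sum = Σ Δu_i · f(u_i).
Sum = 1517.29296875.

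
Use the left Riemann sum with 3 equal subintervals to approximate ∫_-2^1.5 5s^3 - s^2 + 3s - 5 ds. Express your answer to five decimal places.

Δs = (1.5 − (-2))/3 = 7/6.
Left endpoints: -2, -5/6, 1/3.
f(-2) = -55, f(-5/6) = -2395/216, f(1/3) = -106/27.
Sum = Δs · [f(-2) + f(-5/6) + f(1/3)].
Sum ≈ -81.68287.

-81.68287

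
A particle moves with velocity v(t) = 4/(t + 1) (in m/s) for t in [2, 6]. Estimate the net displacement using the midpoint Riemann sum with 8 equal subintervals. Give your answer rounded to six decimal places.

3.385434

Δt = (6 − 2)/8 = 0.5.
Midpoints: 2.25, 2.75, 3.25, 3.75, 4.25, 4.75, 5.25, 5.75.
v(2.25) = 16/13, v(2.75) = 16/15, v(3.25) = 16/17, v(3.75) = 16/19, v(4.25) = 16/21, v(4.75) = 16/23, v(5.25) = 0.64, v(5.75) = 16/27.
Sum = Δt · [v(2.25) + v(2.75) + v(3.25) + ...].
Sum ≈ 3.385434.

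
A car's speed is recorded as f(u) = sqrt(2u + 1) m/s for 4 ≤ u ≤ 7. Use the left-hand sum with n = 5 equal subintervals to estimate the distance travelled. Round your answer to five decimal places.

Δu = (7 − 4)/5 = 0.6.
Left endpoints: 4, 4.6, 5.2, 5.8, 6.4.
f(4) ≈ 3.00000, f(4.6) ≈ 3.19374, f(5.2) ≈ 3.37639, f(5.8) ≈ 3.54965, f(6.4) ≈ 3.71484.
Sum = Δu · [f(4) + f(4.6) + f(5.2) + f(5.8) + f(6.4)].
Sum ≈ 10.10077.

10.10077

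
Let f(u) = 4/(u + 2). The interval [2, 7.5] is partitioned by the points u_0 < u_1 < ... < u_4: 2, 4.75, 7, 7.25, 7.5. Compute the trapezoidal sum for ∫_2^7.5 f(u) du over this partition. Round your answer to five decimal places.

3.57278

Subinterval widths: 2.75, 2.25, 0.25, 0.25.
f(2) = 1, f(4.75) = 16/27, f(7) = 4/9, f(7.25) = 16/37, f(7.5) = 8/19.
On each subinterval the trapezoid contributes (Δu_i/2)·[f(u_{i-1}) + f(u_i)].
Sum ≈ 3.57278.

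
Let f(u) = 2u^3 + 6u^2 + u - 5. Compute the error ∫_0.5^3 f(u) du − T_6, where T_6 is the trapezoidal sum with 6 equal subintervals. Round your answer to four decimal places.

-1.1936

Exact integral: ∫_0.5^3 f(u) du = 86.09375.
T_6 ≈ 87.287326.
Error ≈ 86.09375 − 87.287326 ≈ -1.1936.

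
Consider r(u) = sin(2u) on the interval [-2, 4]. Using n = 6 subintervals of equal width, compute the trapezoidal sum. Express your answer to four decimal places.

Δu = (4 − (-2))/6 = 1.
r(-2) ≈ 0.7568, r(-1) ≈ -0.9093, r(0) ≈ 0.0000, r(1) ≈ 0.9093, r(2) ≈ -0.7568, r(3) ≈ -0.2794, r(4) ≈ 0.9894.
T_6 = (Δu/2)·[r(u_0) + 2r(u_1) + ... + 2r(u_{5}) + r(u_6)].
Sum ≈ -0.1631.

-0.1631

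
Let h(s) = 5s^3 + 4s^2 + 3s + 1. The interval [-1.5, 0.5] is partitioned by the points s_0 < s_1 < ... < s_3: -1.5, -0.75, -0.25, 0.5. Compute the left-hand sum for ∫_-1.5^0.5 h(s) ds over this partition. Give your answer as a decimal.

Subinterval widths: 0.75, 0.5, 0.75.
Left endpoints: -1.5, -0.75, -0.25.
h(-1.5) = -11.375, h(-0.75) = -1.109375, h(-0.25) = 0.421875.
Sum = Σ Δs_i · h(s_i).
Sum = -8.76953125.

-8.76953125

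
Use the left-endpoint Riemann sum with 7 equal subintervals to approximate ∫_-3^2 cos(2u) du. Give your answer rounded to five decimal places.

0.14952

Δu = (2 − (-3))/7 = 5/7.
Left endpoints: -3, -16/7, -11/7, -6/7, -1/7, 4/7, 9/7.
f(-3) ≈ 0.96017, f(-16/7) ≈ -0.14049, f(-11/7) ≈ -1.00000, f(-6/7) ≈ -0.14300, f(-1/7) ≈ 0.95946, f(4/7) ≈ 0.41500, f(9/7) ≈ -0.84181.
Sum = Δu · [f(-3) + f(-16/7) + f(-11/7) + ...].
Sum ≈ 0.14952.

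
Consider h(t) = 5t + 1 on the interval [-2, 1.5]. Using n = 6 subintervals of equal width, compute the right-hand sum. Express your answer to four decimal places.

Δt = (1.5 − (-2))/6 = 7/12.
Right endpoints: -17/12, -5/6, -0.25, 1/3, 11/12, 1.5.
h(-17/12) = -73/12, h(-5/6) = -19/6, h(-0.25) = -0.25, h(1/3) = 8/3, h(11/12) = 67/12, h(1.5) = 8.5.
Sum = Δt · [h(-17/12) + h(-5/6) + h(-0.25) + ...].
Sum ≈ 4.2292.

4.2292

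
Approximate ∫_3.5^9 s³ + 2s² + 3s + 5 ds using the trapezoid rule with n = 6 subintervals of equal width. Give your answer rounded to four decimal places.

Δs = (9 − 3.5)/6 = 11/12.
f(3.5) = 82.875, f(53/12) = 247829/1728, f(16/3) = 6199/27, f(6.25) = 346.015625, f(43/6) = 107419/216, f(97/12) = 1189033/1728, f(9) = 923.
T_6 = (Δs/2)·[f(s_0) + 2f(s_1) + ... + 2f(s_{5}) + f(s_6)].
Sum ≈ 2206.7588.

2206.7588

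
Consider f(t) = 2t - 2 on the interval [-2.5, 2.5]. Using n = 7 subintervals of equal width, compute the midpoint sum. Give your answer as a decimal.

-10

Δt = (2.5 − (-2.5))/7 = 5/7.
Midpoints: -15/7, -10/7, -5/7, 0, 5/7, 10/7, 15/7.
f(-15/7) = -44/7, f(-10/7) = -34/7, f(-5/7) = -24/7, f(0) = -2, f(5/7) = -4/7, f(10/7) = 6/7, f(15/7) = 16/7.
Sum = Δt · [f(-15/7) + f(-10/7) + f(-5/7) + ...].
Sum = -10.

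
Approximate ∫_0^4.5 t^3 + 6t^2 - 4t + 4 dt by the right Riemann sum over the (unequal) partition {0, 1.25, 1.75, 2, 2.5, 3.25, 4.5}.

368.6484375

Subinterval widths: 1.25, 0.5, 0.25, 0.5, 0.75, 1.25.
Right endpoints: 1.25, 1.75, 2, 2.5, 3.25, 4.5.
f(1.25) = 10.328125, f(1.75) = 20.734375, f(2) = 28, f(2.5) = 47.125, f(3.25) = 88.703125, f(4.5) = 198.625.
Sum = Σ Δt_i · f(t_i).
Sum = 368.6484375.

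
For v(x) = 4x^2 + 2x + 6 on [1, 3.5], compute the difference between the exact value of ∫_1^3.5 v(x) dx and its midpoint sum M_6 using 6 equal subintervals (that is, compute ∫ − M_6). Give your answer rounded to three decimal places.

Exact integral: ∫_1^3.5 v(x) dx ≈ 82.08333.
M_6 ≈ 81.93866.
Error ≈ 82.08333 − 81.93866 ≈ 0.145.

0.145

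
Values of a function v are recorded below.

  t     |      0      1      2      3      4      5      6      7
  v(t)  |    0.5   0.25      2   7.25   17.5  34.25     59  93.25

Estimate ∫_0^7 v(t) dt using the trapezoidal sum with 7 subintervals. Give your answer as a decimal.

167.125

Δt = 1.
T_7 = (1/2)·[0.5 + 2·0.25 + 2·2 + 2·7.25 + 2·17.5 + 2·34.25 + 2·59 + 93.25] = 167.125.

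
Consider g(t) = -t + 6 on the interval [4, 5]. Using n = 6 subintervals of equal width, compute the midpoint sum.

1.5

Δt = (5 − 4)/6 = 1/6.
Midpoints: 49/12, 4.25, 53/12, 55/12, 4.75, 59/12.
g(49/12) = 23/12, g(4.25) = 1.75, g(53/12) = 19/12, g(55/12) = 17/12, g(4.75) = 1.25, g(59/12) = 13/12.
Sum = Δt · [g(49/12) + g(4.25) + g(53/12) + ...].
Sum = 1.5.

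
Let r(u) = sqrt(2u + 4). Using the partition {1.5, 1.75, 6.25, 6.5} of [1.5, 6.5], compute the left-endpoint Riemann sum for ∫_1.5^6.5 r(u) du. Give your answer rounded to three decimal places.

14.001

Subinterval widths: 0.25, 4.5, 0.25.
Left endpoints: 1.5, 1.75, 6.25.
r(1.5) ≈ 2.646, r(1.75) ≈ 2.739, r(6.25) ≈ 4.062.
Sum = Σ Δu_i · r(u_i).
Sum ≈ 14.001.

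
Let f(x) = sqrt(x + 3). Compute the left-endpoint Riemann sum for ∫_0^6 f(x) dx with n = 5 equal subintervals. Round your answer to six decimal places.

Δx = (6 − 0)/5 = 1.2.
Left endpoints: 0, 1.2, 2.4, 3.6, 4.8.
f(0) ≈ 1.732051, f(1.2) ≈ 2.049390, f(2.4) ≈ 2.323790, f(3.6) ≈ 2.569047, f(4.8) ≈ 2.792848.
Sum = Δx · [f(0) + f(1.2) + f(2.4) + f(3.6) + f(4.8)].
Sum ≈ 13.760551.

13.760551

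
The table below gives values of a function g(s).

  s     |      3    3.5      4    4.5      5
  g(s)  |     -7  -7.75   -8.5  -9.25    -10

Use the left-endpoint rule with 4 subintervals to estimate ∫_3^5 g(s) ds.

-16.25

Δs = 0.5.
Sum = 0.5·[(-7) + (-7.75) + (-8.5) + (-9.25)] = -16.25.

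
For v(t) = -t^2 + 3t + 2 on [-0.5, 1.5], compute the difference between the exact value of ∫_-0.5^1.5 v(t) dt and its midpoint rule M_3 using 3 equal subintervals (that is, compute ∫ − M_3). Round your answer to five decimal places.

-0.07407

Exact integral: ∫_-0.5^1.5 v(t) dt ≈ 5.8333333.
M_3 ≈ 5.9074074.
Error ≈ 5.8333333 − 5.9074074 ≈ -0.07407.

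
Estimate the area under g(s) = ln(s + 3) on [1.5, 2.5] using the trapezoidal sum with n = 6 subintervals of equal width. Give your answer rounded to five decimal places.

1.60767

Δs = (2.5 − 1.5)/6 = 1/6.
g(1.5) ≈ 1.50408, g(5/3) ≈ 1.54045, g(11/6) ≈ 1.57554, g(2) ≈ 1.60944, g(13/6) ≈ 1.64223, g(7/3) ≈ 1.67398, g(2.5) ≈ 1.70475.
T_6 = (Δs/2)·[g(s_0) + 2g(s_1) + ... + 2g(s_{5}) + g(s_6)].
Sum ≈ 1.60767.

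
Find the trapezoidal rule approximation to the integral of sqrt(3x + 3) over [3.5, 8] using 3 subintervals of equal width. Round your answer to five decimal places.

Δx = (8 − 3.5)/3 = 1.5.
f(3.5) ≈ 3.67423, f(5) ≈ 4.24264, f(6.5) ≈ 4.74342, f(8) ≈ 5.19615.
T_3 = (Δx/2)·[f(x_0) + 2f(x_1) + 2f(x_2) + f(x_3)].
Sum ≈ 20.13188.

20.13188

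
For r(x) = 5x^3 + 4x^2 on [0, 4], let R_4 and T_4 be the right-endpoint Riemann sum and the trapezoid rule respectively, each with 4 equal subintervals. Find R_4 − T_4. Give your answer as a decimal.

192

R_4 = 620.
T_4 = 428.
R_4 − T_4 = 192.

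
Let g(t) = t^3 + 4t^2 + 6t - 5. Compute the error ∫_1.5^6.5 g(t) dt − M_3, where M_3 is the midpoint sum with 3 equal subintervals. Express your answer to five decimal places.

Exact integral: ∫_1.5^6.5 g(t) dt ≈ 901.6666667.
M_3 ≈ 883.1481481.
Error ≈ 901.6666667 − 883.1481481 ≈ 18.51852.

18.51852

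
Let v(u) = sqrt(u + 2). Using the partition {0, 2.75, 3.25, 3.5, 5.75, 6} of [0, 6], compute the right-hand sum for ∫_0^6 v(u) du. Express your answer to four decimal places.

14.6963

Subinterval widths: 2.75, 0.5, 0.25, 2.25, 0.25.
Right endpoints: 2.75, 3.25, 3.5, 5.75, 6.
v(2.75) ≈ 2.1794, v(3.25) ≈ 2.2913, v(3.5) ≈ 2.3452, v(5.75) ≈ 2.7839, v(6) ≈ 2.8284.
Sum = Σ Δu_i · v(u_i).
Sum ≈ 14.6963.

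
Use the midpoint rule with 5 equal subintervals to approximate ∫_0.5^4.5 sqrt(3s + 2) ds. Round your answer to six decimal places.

12.116728

Δs = (4.5 − 0.5)/5 = 0.8.
Midpoints: 0.9, 1.7, 2.5, 3.3, 4.1.
f(0.9) ≈ 2.167948, f(1.7) ≈ 2.664583, f(2.5) ≈ 3.082207, f(3.3) ≈ 3.449638, f(4.1) ≈ 3.781534.
Sum = Δs · [f(0.9) + f(1.7) + f(2.5) + f(3.3) + f(4.1)].
Sum ≈ 12.116728.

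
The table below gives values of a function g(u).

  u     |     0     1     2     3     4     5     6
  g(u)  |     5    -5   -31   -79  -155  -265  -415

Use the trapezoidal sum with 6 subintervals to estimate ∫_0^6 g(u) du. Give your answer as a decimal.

-740

Δu = 1.
T_6 = (1/2)·[5 + 2·(-5) + 2·(-31) + 2·(-79) + 2·(-155) + 2·(-265) + (-415)] = -740.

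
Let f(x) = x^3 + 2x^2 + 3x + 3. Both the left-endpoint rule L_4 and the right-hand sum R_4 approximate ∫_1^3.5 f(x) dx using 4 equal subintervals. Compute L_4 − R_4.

-44.921875

L_4 ≈ 68.52051.
R_4 ≈ 113.44238.
L_4 − R_4 = -44.921875.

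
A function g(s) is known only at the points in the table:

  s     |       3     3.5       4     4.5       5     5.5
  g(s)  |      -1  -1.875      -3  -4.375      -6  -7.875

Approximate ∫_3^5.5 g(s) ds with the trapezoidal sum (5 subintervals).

-9.84375

Δs = 0.5.
T_5 = (0.5/2)·[(-1) + 2·(-1.875) + 2·(-3) + 2·(-4.375) + 2·(-6) + (-7.875)] = -9.84375.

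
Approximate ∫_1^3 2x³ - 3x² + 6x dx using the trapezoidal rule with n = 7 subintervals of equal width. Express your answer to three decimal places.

38.245

Δx = (3 − 1)/7 = 2/7.
f(1) = 5, f(9/7) = 2403/343, f(11/7) = 3355/343, f(13/7) = 4667/343, f(15/7) = 6435/343, f(17/7) = 8755/343, f(19/7) = 11723/343, f(3) = 45.
T_7 = (Δx/2)·[f(x_0) + 2f(x_1) + ... + 2f(x_{6}) + f(x_7)].
Sum ≈ 38.245.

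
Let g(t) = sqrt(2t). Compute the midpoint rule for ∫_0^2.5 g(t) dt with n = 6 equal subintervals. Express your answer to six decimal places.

3.746707

Δt = (2.5 − 0)/6 = 5/12.
Midpoints: 5/24, 0.625, 25/24, 35/24, 1.875, 55/24.
g(5/24) ≈ 0.645497, g(0.625) ≈ 1.118034, g(25/24) ≈ 1.443376, g(35/24) ≈ 1.707825, g(1.875) ≈ 1.936492, g(55/24) ≈ 2.140872.
Sum = Δt · [g(5/24) + g(0.625) + g(25/24) + ...].
Sum ≈ 3.746707.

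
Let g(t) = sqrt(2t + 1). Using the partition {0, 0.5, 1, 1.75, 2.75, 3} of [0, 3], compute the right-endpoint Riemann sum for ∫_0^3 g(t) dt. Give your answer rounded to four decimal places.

6.3751

Subinterval widths: 0.5, 0.5, 0.75, 1, 0.25.
Right endpoints: 0.5, 1, 1.75, 2.75, 3.
g(0.5) ≈ 1.4142, g(1) ≈ 1.7321, g(1.75) ≈ 2.1213, g(2.75) ≈ 2.5495, g(3) ≈ 2.6458.
Sum = Σ Δt_i · g(t_i).
Sum ≈ 6.3751.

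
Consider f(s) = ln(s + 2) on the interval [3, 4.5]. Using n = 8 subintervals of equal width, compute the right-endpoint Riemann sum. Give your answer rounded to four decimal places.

2.6440

Δs = (4.5 − 3)/8 = 0.1875.
Right endpoints: 3.1875, 3.375, 3.5625, 3.75, 3.9375, 4.125, 4.3125, 4.5.
f(3.1875) ≈ 1.6463, f(3.375) ≈ 1.6818, f(3.5625) ≈ 1.7160, f(3.75) ≈ 1.7492, f(3.9375) ≈ 1.7813, f(4.125) ≈ 1.8124, f(4.3125) ≈ 1.8425, f(4.5) ≈ 1.8718.
Sum = Δs · [f(3.1875) + f(3.375) + f(3.5625) + ...].
Sum ≈ 2.6440.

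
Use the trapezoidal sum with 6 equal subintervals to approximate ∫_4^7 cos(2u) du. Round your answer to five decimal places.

0.00057

Δu = (7 − 4)/6 = 0.5.
f(4) ≈ -0.14550, f(4.5) ≈ -0.91113, f(5) ≈ -0.83907, f(5.5) ≈ 0.00443, f(6) ≈ 0.84385, f(6.5) ≈ 0.90745, f(7) ≈ 0.13674.
T_6 = (Δu/2)·[f(u_0) + 2f(u_1) + ... + 2f(u_{5}) + f(u_6)].
Sum ≈ 0.00057.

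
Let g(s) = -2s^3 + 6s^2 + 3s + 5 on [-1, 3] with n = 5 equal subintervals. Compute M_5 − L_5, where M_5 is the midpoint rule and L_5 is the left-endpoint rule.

1.6

M_5 = 48.
L_5 = 46.4.
M_5 − L_5 = 1.6.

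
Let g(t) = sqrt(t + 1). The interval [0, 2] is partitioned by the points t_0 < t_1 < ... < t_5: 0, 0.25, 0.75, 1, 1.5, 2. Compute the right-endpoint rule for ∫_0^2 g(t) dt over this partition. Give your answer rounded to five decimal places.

Subinterval widths: 0.25, 0.5, 0.25, 0.5, 0.5.
Right endpoints: 0.25, 0.75, 1, 1.5, 2.
g(0.25) ≈ 1.11803, g(0.75) ≈ 1.32288, g(1) ≈ 1.41421, g(1.5) ≈ 1.58114, g(2) ≈ 1.73205.
Sum = Σ Δt_i · g(t_i).
Sum ≈ 2.95109.

2.95109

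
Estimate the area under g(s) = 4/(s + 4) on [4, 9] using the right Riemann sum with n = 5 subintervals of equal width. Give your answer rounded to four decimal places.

1.8491

Δs = (9 − 4)/5 = 1.
Right endpoints: 5, 6, 7, 8, 9.
g(5) = 4/9, g(6) = 0.4, g(7) = 4/11, g(8) = 1/3, g(9) = 4/13.
Sum = Δs · [g(5) + g(6) + g(7) + g(8) + g(9)].
Sum ≈ 1.8491.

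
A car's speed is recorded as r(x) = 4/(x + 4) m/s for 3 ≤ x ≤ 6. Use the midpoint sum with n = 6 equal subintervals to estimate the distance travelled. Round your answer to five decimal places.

Δx = (6 − 3)/6 = 0.5.
Midpoints: 3.25, 3.75, 4.25, 4.75, 5.25, 5.75.
r(3.25) = 16/29, r(3.75) = 16/31, r(4.25) = 16/33, r(4.75) = 16/35, r(5.25) = 16/37, r(5.75) = 16/39.
Sum = Δx · [r(3.25) + r(3.75) + r(4.25) + ...].
Sum ≈ 1.42627.

1.42627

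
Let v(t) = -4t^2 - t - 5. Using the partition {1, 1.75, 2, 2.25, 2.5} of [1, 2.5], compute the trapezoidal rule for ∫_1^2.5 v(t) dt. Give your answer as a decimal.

-29.9375

Subinterval widths: 0.75, 0.25, 0.25, 0.25.
v(1) = -10, v(1.75) = -19, v(2) = -23, v(2.25) = -27.5, v(2.5) = -32.5.
On each subinterval the trapezoid contributes (Δt_i/2)·[v(t_{i-1}) + v(t_i)].
Sum = -29.9375.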